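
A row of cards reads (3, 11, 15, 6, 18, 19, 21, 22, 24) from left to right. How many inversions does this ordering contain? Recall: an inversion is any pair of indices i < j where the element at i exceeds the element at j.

Count, for each position, how many later elements it exceeds:
3 → none → 0
11 → 6 → 1
15 → 6 → 1
6 → none → 0
18 → none → 0
19 → none → 0
21 → none → 0
22 → none → 0
24 → none → 0
Sum: 0 + 1 + 1 + 0 + 0 + 0 + 0 + 0 + 0 = 2

2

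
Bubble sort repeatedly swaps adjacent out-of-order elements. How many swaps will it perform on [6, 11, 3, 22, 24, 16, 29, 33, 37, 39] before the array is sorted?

4

Minimum adjacent swaps = number of inversions (each swap of adjacent out-of-order elements removes one inversion and no swap can remove more).
Count inversions — for each element, later elements that are smaller:
6: 3 → 1
11: 3 → 1
3: none → 0
22: 16 → 1
24: 16 → 1
16: none → 0
29: none → 0
33: none → 0
37: none → 0
39: none → 0
Total inversions: 1 + 1 + 0 + 1 + 1 + 0 + 0 + 0 + 0 + 0 = 4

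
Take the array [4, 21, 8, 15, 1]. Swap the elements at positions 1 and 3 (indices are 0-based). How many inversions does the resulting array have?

Positions 1 and 3 hold 21 and 15; after swapping, the array is [4, 15, 8, 21, 1].
Element-by-element contributions:
4: 1
15: 2
8: 1
21: 1
1: 0
Sum: 1 + 2 + 1 + 1 + 0 = 5

5 inversions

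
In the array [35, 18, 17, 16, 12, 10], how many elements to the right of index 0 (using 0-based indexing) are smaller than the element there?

5 such elements

The element at index 0 is 35.
Elements after it: 18, 17, 16, 12, 10
Those smaller than 35: 18, 17, 16, 12, 10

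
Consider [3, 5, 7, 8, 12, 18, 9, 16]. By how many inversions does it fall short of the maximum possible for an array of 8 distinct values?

Maximum inversions for 8 distinct elements is C(8, 2) = 8·7/2 = 28.
Current inversions — for each element, count later smaller elements:
3: 0
5: 0
7: 0
8: 0
12: 1
18: 2
9: 0
16: 0
Current total: 0 + 0 + 0 + 0 + 1 + 2 + 0 + 0 = 3
Shortfall: 28 − 3 = 25

25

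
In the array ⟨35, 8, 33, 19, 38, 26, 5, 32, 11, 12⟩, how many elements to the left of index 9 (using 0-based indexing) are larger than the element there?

The element at index 9 is 12.
Elements before it: 35, 8, 33, 19, 38, 26, 5, 32, 11
Those larger than 12: 35, 33, 19, 38, 26, 32

6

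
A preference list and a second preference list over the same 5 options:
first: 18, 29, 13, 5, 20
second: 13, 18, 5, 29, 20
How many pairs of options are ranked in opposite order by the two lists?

3 pairs

Assign each item its position (1..5) in the first ordering, then rewrite the second ordering as that position sequence:
positions: 18→1, 29→2, 13→3, 5→4, 20→5
second ordering as positions: [3, 1, 4, 2, 5]
Discordant pairs = inversions in this position sequence.
3: 1, 2 → 2
1: 0
4: 2 → 1
2: 0
5: 0
Total: 2 + 0 + 1 + 0 + 0 = 3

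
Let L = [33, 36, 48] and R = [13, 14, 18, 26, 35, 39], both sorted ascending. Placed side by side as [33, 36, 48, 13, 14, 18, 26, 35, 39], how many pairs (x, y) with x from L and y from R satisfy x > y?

15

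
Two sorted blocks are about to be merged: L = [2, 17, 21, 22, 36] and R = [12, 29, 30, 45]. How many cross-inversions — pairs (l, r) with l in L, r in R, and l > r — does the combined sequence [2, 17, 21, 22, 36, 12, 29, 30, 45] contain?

Count, for every r in R, how many entries of L exceed r:
r = 12: 17, 21, 22, 36 → 4
r = 29: 36 → 1
r = 30: 36 → 1
r = 45: none → 0
Cross-inversions: 4 + 1 + 1 + 0 = 6

6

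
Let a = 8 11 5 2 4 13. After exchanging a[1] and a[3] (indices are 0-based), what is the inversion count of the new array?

There are 5 inversions.

Positions 1 and 3 hold 11 and 2; after swapping, the array is [8, 2, 5, 11, 4, 13].
Sweep left to right; for each value list the smaller values that follow it:
8 → 2, 5, 4 → 3
2 → none → 0
5 → 4 → 1
11 → 4 → 1
4 → none → 0
13 → none → 0
Sum: 3 + 0 + 1 + 1 + 0 + 0 = 5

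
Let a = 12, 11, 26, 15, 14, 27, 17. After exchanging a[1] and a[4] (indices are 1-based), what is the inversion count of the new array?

Positions 1 and 4 hold 12 and 15; after swapping, the array is [15, 11, 26, 12, 14, 27, 17].
For each element, count later entries that are smaller:
15: 3
11: 0
26: 3
12: 0
14: 0
27: 1
17: 0
Sum: 3 + 0 + 3 + 0 + 0 + 1 + 0 = 7

7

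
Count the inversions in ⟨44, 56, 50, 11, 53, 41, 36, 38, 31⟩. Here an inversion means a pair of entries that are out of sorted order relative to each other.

26

Sweep left to right; for each value list the smaller values that follow it:
44: 5
56: 7
50: 5
11: 0
53: 4
41: 3
36: 1
38: 1
31: 0
Sum: 5 + 7 + 5 + 0 + 4 + 3 + 1 + 1 + 0 = 26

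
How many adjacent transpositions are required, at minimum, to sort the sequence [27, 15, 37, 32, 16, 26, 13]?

The minimum number of adjacent swaps to sort an array equals its inversion count, since every such swap removes exactly one inversion.
Count inversions — for each element, later elements that are smaller:
27: 15, 16, 26, 13 → 4
15: 13 → 1
37: 32, 16, 26, 13 → 4
32: 16, 26, 13 → 3
16: 13 → 1
26: 13 → 1
13: none → 0
Total inversions: 4 + 1 + 4 + 3 + 1 + 1 + 0 = 14

14 swaps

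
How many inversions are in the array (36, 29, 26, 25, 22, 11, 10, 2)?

Element-by-element contributions:
36 → 29, 26, 25, 22, 11, 10, 2 → 7
29 → 26, 25, 22, 11, 10, 2 → 6
26 → 25, 22, 11, 10, 2 → 5
25 → 22, 11, 10, 2 → 4
22 → 11, 10, 2 → 3
11 → 10, 2 → 2
10 → 2 → 1
2 → none → 0
Sum: 7 + 6 + 5 + 4 + 3 + 2 + 1 + 0 = 28

28 inversions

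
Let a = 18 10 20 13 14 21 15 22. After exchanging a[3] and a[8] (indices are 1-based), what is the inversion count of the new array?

11 inversions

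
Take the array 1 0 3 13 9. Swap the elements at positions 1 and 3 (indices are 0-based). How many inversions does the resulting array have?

Inversions: 5

Positions 1 and 3 hold 0 and 13; after swapping, the array is [1, 13, 3, 0, 9].
Element-by-element contributions:
1 → 0 → 1
13 → 3, 0, 9 → 3
3 → 0 → 1
0 → none → 0
9 → none → 0
Sum: 1 + 3 + 1 + 0 + 0 = 5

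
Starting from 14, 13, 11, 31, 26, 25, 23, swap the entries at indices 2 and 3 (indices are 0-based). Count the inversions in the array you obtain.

10

Positions 2 and 3 hold 11 and 31; after swapping, the array is [14, 13, 31, 11, 26, 25, 23].
For each element, count later entries that are smaller:
14: 2
13: 1
31: 4
11: 0
26: 2
25: 1
23: 0
Sum: 2 + 1 + 4 + 0 + 2 + 1 + 0 = 10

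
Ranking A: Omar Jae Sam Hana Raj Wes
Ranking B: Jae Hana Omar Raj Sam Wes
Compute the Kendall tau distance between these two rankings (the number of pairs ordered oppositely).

Assign each item its position (1..6) in the first ordering, then rewrite the second ordering as that position sequence:
positions: Omar→1, Jae→2, Sam→3, Hana→4, Raj→5, Wes→6
second ordering as positions: [2, 4, 1, 5, 3, 6]
Discordant pairs = inversions in this position sequence.
2: 1 → 1
4: 1, 3 → 2
1: 0
5: 3 → 1
3: 0
6: 0
Total: 1 + 2 + 0 + 1 + 0 + 0 = 4

4 discordant pairs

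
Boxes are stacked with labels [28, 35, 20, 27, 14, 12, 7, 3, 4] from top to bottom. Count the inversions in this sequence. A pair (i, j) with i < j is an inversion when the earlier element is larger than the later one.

There are 33 inversions.

Element-by-element contributions:
28: 7
35: 7
20: 5
27: 5
14: 4
12: 3
7: 2
3: 0
4: 0
Sum: 7 + 7 + 5 + 5 + 4 + 3 + 2 + 0 + 0 = 33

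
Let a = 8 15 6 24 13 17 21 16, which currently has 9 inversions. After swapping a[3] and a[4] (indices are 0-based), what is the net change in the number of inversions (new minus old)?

-1

Positions 3 and 4 hold 24 and 13; after swapping, the array is [8, 15, 6, 13, 24, 17, 21, 16].
Count, for each position, how many later elements it exceeds:
8 → 6 → 1
15 → 6, 13 → 2
6 → none → 0
13 → none → 0
24 → 17, 21, 16 → 3
17 → 16 → 1
21 → 16 → 1
16 → none → 0
Sum: 1 + 2 + 0 + 0 + 3 + 1 + 1 + 0 = 8
Change: 8 − 9 = -1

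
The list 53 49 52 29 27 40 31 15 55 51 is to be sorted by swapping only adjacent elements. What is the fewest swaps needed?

26

Minimum adjacent swaps = number of inversions (each swap of adjacent out-of-order elements removes one inversion and no swap can remove more).
Count inversions — for each element, later elements that are smaller:
53: 49, 52, 29, 27, 40, 31, 15, 51 → 8
49: 29, 27, 40, 31, 15 → 5
52: 29, 27, 40, 31, 15, 51 → 6
29: 27, 15 → 2
27: 15 → 1
40: 31, 15 → 2
31: 15 → 1
15: none → 0
55: 51 → 1
51: none → 0
Total inversions: 8 + 5 + 6 + 2 + 1 + 2 + 1 + 0 + 1 + 0 = 26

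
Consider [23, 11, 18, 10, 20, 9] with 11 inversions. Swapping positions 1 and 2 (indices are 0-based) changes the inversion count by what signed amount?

Positions 1 and 2 hold 11 and 18; after swapping, the array is [23, 18, 11, 10, 20, 9].
For each element, count later entries that are smaller:
23: 5
18: 3
11: 2
10: 1
20: 1
9: 0
Sum: 5 + 3 + 2 + 1 + 1 + 0 = 12
Change: 12 − 11 = +1

+1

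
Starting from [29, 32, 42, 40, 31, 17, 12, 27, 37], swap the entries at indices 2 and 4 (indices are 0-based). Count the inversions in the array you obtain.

There are 19 inversions.

Positions 2 and 4 hold 42 and 31; after swapping, the array is [29, 32, 31, 40, 42, 17, 12, 27, 37].
Count, for each position, how many later elements it exceeds:
29: 3
32: 4
31: 3
40: 4
42: 4
17: 1
12: 0
27: 0
37: 0
Sum: 3 + 4 + 3 + 4 + 4 + 1 + 0 + 0 + 0 = 19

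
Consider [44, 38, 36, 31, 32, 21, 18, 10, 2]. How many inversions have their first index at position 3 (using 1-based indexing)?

The element at index 3 is 36.
Elements after it: 31, 32, 21, 18, 10, 2
Those smaller than 36: 31, 32, 21, 18, 10, 2

6 such elements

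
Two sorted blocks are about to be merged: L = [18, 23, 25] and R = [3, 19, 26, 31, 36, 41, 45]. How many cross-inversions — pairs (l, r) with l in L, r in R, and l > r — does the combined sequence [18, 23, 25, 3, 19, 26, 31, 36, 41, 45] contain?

Take each right-half value and tally the left-half values above it:
r = 3: 18, 23, 25 → 3
r = 19: 23, 25 → 2
r = 26: none → 0
r = 31: none → 0
r = 36: none → 0
r = 41: none → 0
r = 45: none → 0
Cross-inversions: 3 + 2 + 0 + 0 + 0 + 0 + 0 = 5

Split inversions: 5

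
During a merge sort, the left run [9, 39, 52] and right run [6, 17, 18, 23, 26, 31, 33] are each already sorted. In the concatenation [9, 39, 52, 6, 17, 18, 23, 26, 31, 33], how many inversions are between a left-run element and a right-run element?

15 split inversions

Take each right-half value and tally the left-half values above it:
r = 6: 9, 39, 52 → 3
r = 17: 39, 52 → 2
r = 18: 39, 52 → 2
r = 23: 39, 52 → 2
r = 26: 39, 52 → 2
r = 31: 39, 52 → 2
r = 33: 39, 52 → 2
Cross-inversions: 3 + 2 + 2 + 2 + 2 + 2 + 2 = 15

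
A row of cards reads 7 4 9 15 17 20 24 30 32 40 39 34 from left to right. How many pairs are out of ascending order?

4

Sweep left to right; for each value list the smaller values that follow it:
7 → 4 → 1
4 → none → 0
9 → none → 0
15 → none → 0
17 → none → 0
20 → none → 0
24 → none → 0
30 → none → 0
32 → none → 0
40 → 39, 34 → 2
39 → 34 → 1
34 → none → 0
Sum: 1 + 0 + 0 + 0 + 0 + 0 + 0 + 0 + 0 + 2 + 1 + 0 = 4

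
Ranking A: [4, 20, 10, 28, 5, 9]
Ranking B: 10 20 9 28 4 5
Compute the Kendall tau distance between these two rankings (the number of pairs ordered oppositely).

7 discordant pairs

Assign each item its position (1..6) in the first ordering, then rewrite the second ordering as that position sequence:
positions: 4→1, 20→2, 10→3, 28→4, 5→5, 9→6
second ordering as positions: [3, 2, 6, 4, 1, 5]
Discordant pairs = inversions in this position sequence.
3: 2, 1 → 2
2: 1 → 1
6: 4, 1, 5 → 3
4: 1 → 1
1: 0
5: 0
Total: 2 + 1 + 3 + 1 + 0 + 0 = 7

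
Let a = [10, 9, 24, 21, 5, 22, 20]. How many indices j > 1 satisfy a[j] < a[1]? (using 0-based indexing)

1

The element at index 1 is 9.
Elements after it: 24, 21, 5, 22, 20
Those smaller than 9: 5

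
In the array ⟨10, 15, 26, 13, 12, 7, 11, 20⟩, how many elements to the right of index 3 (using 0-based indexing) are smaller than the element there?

The element at index 3 is 13.
Elements after it: 12, 7, 11, 20
Those smaller than 13: 12, 7, 11

3 such elements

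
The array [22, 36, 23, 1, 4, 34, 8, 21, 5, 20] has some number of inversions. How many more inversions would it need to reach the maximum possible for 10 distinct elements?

18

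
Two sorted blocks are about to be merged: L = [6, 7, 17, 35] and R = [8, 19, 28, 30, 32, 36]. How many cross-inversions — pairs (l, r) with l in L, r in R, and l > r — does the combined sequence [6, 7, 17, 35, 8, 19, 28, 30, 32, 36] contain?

For each element r of the right run, count left-run elements greater than r:
r = 8: 17, 35 → 2
r = 19: 35 → 1
r = 28: 35 → 1
r = 30: 35 → 1
r = 32: 35 → 1
r = 36: none → 0
Cross-inversions: 2 + 1 + 1 + 1 + 1 + 0 = 6

6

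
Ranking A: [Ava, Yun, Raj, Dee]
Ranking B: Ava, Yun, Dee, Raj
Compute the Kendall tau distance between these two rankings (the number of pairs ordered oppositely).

Assign each item its position (1..4) in the first ordering, then rewrite the second ordering as that position sequence:
positions: Ava→1, Yun→2, Raj→3, Dee→4
second ordering as positions: [1, 2, 4, 3]
Discordant pairs = inversions in this position sequence.
1: 0
2: 0
4: 3 → 1
3: 0
Total: 0 + 0 + 1 + 0 = 1

1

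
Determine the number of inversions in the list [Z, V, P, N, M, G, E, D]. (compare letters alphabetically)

For each element, count later entries that are smaller:
Z → V, P, N, M, G, E, D → 7
V → P, N, M, G, E, D → 6
P → N, M, G, E, D → 5
N → M, G, E, D → 4
M → G, E, D → 3
G → E, D → 2
E → D → 1
D → none → 0
Sum: 7 + 6 + 5 + 4 + 3 + 2 + 1 + 0 = 28

28 out-of-order pairs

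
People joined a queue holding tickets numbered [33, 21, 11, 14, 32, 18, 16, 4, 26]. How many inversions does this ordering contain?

22

Count, for each position, how many later elements it exceeds:
33: 8
21: 5
11: 1
14: 1
32: 4
18: 2
16: 1
4: 0
26: 0
Sum: 8 + 5 + 1 + 1 + 4 + 2 + 1 + 0 + 0 = 22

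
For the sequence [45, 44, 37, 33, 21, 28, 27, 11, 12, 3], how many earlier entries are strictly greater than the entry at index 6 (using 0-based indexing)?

The element at index 6 is 27.
Elements before it: 45, 44, 37, 33, 21, 28
Those larger than 27: 45, 44, 37, 33, 28

5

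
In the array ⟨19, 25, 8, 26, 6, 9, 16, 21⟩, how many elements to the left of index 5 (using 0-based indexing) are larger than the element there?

The element at index 5 is 9.
Elements before it: 19, 25, 8, 26, 6
Those larger than 9: 19, 25, 26

3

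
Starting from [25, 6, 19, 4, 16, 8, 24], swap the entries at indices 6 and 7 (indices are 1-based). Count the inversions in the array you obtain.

Inversions: 12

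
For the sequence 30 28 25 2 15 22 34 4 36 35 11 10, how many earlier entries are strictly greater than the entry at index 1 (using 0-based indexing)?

The element at index 1 is 28.
Elements before it: 30
Those larger than 28: 30

1 such element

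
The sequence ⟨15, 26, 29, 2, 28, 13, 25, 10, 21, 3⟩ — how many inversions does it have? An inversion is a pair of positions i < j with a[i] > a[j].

29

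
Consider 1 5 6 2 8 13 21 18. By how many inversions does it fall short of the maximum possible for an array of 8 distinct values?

25

Maximum inversions for 8 distinct elements is C(8, 2) = 8·7/2 = 28.
Current inversions — for each element, count later smaller elements:
1: 0
5: 1
6: 1
2: 0
8: 0
13: 0
21: 1
18: 0
Current total: 0 + 1 + 1 + 0 + 0 + 0 + 1 + 0 = 3
Shortfall: 28 − 3 = 25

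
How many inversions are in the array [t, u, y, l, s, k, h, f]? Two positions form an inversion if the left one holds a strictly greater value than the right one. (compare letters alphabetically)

Sweep left to right; for each value list the smaller values that follow it:
t → l, s, k, h, f → 5
u → l, s, k, h, f → 5
y → l, s, k, h, f → 5
l → k, h, f → 3
s → k, h, f → 3
k → h, f → 2
h → f → 1
f → none → 0
Sum: 5 + 5 + 5 + 3 + 3 + 2 + 1 + 0 = 24

24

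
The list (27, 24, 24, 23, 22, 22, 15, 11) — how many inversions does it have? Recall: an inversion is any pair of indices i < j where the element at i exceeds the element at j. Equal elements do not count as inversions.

For each element, count later entries that are smaller:
27 → 24, 24, 23, 22, 22, 15, 11 → 7
24 → 23, 22, 22, 15, 11 → 5
24 → 23, 22, 22, 15, 11 → 5
23 → 22, 22, 15, 11 → 4
22 → 15, 11 → 2
22 → 15, 11 → 2
15 → 11 → 1
11 → none → 0
Sum: 7 + 5 + 5 + 4 + 2 + 2 + 1 + 0 = 26

26 inversions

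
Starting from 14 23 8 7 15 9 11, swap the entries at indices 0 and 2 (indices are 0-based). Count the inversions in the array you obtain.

Positions 0 and 2 hold 14 and 8; after swapping, the array is [8, 23, 14, 7, 15, 9, 11].
Sweep left to right; for each value list the smaller values that follow it:
8 → 7 → 1
23 → 14, 7, 15, 9, 11 → 5
14 → 7, 9, 11 → 3
7 → none → 0
15 → 9, 11 → 2
9 → none → 0
11 → none → 0
Sum: 1 + 5 + 3 + 0 + 2 + 0 + 0 = 11

There are 11 inversions.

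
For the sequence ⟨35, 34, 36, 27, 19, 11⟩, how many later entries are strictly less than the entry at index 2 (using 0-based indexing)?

The element at index 2 is 36.
Elements after it: 27, 19, 11
Those smaller than 36: 27, 19, 11

3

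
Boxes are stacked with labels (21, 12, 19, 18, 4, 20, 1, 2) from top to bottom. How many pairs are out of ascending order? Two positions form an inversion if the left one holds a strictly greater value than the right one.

Count, for each position, how many later elements it exceeds:
21 → 12, 19, 18, 4, 20, 1, 2 → 7
12 → 4, 1, 2 → 3
19 → 18, 4, 1, 2 → 4
18 → 4, 1, 2 → 3
4 → 1, 2 → 2
20 → 1, 2 → 2
1 → none → 0
2 → none → 0
Sum: 7 + 3 + 4 + 3 + 2 + 2 + 0 + 0 = 21

21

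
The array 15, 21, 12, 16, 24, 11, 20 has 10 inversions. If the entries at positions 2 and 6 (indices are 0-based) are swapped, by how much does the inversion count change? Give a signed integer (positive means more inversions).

Positions 2 and 6 hold 12 and 20; after swapping, the array is [15, 21, 20, 16, 24, 11, 12].
Count, for each position, how many later elements it exceeds:
15: 2
21: 4
20: 3
16: 2
24: 2
11: 0
12: 0
Sum: 2 + 4 + 3 + 2 + 2 + 0 + 0 = 13
Change: 13 − 10 = +3

+3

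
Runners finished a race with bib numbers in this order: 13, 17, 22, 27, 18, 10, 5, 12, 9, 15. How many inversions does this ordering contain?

29

For each element, count later entries that are smaller:
13: 4
17: 5
22: 6
27: 6
18: 5
10: 2
5: 0
12: 1
9: 0
15: 0
Sum: 4 + 5 + 6 + 6 + 5 + 2 + 0 + 1 + 0 + 0 = 29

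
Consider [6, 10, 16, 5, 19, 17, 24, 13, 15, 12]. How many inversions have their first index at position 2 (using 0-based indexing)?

The element at index 2 is 16.
Elements after it: 5, 19, 17, 24, 13, 15, 12
Those smaller than 16: 5, 13, 15, 12

4 such elements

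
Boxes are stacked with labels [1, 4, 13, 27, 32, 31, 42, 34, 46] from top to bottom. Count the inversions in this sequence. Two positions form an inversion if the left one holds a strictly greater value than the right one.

Sweep left to right; for each value list the smaller values that follow it:
1 → none → 0
4 → none → 0
13 → none → 0
27 → none → 0
32 → 31 → 1
31 → none → 0
42 → 34 → 1
34 → none → 0
46 → none → 0
Sum: 0 + 0 + 0 + 0 + 1 + 0 + 1 + 0 + 0 = 2

There are 2 out-of-order pairs.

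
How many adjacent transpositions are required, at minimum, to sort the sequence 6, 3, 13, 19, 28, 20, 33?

2 swaps

Each adjacent swap fixes exactly one inversion, so the minimum swap count equals the number of inversions.
Count inversions — for each element, later elements that are smaller:
6: 3 → 1
3: none → 0
13: none → 0
19: none → 0
28: 20 → 1
20: none → 0
33: none → 0
Total inversions: 1 + 0 + 0 + 0 + 1 + 0 + 0 = 2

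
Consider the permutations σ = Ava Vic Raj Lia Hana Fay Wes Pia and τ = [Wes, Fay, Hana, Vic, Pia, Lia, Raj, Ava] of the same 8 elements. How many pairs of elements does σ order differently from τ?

Assign each item its position (1..8) in the first ordering, then rewrite the second ordering as that position sequence:
positions: Ava→1, Vic→2, Raj→3, Lia→4, Hana→5, Fay→6, Wes→7, Pia→8
second ordering as positions: [7, 6, 5, 2, 8, 4, 3, 1]
Discordant pairs = inversions in this position sequence.
7: 6, 5, 2, 4, 3, 1 → 6
6: 5, 2, 4, 3, 1 → 5
5: 2, 4, 3, 1 → 4
2: 1 → 1
8: 4, 3, 1 → 3
4: 3, 1 → 2
3: 1 → 1
1: 0
Total: 6 + 5 + 4 + 1 + 3 + 2 + 1 + 0 = 22

Discordant pairs: 22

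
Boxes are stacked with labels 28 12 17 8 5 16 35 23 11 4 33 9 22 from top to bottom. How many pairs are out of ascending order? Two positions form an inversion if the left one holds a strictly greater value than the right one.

There are 41 inversions.

Element-by-element contributions:
28: 10
12: 5
17: 6
8: 2
5: 1
16: 3
35: 6
23: 4
11: 2
4: 0
33: 2
9: 0
22: 0
Sum: 10 + 5 + 6 + 2 + 1 + 3 + 6 + 4 + 2 + 0 + 2 + 0 + 0 = 41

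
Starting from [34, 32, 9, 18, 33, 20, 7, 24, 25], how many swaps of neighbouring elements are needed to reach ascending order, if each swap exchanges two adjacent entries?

21 adjacent swaps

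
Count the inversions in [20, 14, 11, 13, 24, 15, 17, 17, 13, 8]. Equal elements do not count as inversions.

26 inversions

For each element, count later entries that are smaller:
20: 8
14: 4
11: 1
13: 1
24: 5
15: 2
17: 2
17: 2
13: 1
8: 0
Sum: 8 + 4 + 1 + 1 + 5 + 2 + 2 + 2 + 1 + 0 = 26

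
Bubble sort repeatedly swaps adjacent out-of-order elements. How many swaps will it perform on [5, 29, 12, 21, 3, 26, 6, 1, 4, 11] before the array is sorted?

Each adjacent swap fixes exactly one inversion, so the minimum swap count equals the number of inversions.
Count inversions — for each element, later elements that are smaller:
5: 3, 1, 4 → 3
29: 12, 21, 3, 26, 6, 1, 4, 11 → 8
12: 3, 6, 1, 4, 11 → 5
21: 3, 6, 1, 4, 11 → 5
3: 1 → 1
26: 6, 1, 4, 11 → 4
6: 1, 4 → 2
1: none → 0
4: none → 0
11: none → 0
Total inversions: 3 + 8 + 5 + 5 + 1 + 4 + 2 + 0 + 0 + 0 = 28

28 swaps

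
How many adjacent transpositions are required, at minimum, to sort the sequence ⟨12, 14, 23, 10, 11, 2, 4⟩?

16

The minimum number of adjacent swaps to sort an array equals its inversion count, since every such swap removes exactly one inversion.
Count inversions — for each element, later elements that are smaller:
12: 10, 11, 2, 4 → 4
14: 10, 11, 2, 4 → 4
23: 10, 11, 2, 4 → 4
10: 2, 4 → 2
11: 2, 4 → 2
2: none → 0
4: none → 0
Total inversions: 4 + 4 + 4 + 2 + 2 + 0 + 0 = 16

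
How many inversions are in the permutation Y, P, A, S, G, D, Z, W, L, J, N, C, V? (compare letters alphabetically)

42 out-of-order pairs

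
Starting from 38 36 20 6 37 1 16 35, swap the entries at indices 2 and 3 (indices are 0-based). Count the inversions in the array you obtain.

18

Positions 2 and 3 hold 20 and 6; after swapping, the array is [38, 36, 6, 20, 37, 1, 16, 35].
Count, for each position, how many later elements it exceeds:
38 → 36, 6, 20, 37, 1, 16, 35 → 7
36 → 6, 20, 1, 16, 35 → 5
6 → 1 → 1
20 → 1, 16 → 2
37 → 1, 16, 35 → 3
1 → none → 0
16 → none → 0
35 → none → 0
Sum: 7 + 5 + 1 + 2 + 3 + 0 + 0 + 0 = 18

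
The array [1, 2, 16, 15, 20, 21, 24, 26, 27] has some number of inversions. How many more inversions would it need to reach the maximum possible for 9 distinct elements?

35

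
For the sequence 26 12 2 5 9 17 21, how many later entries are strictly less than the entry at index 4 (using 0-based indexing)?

0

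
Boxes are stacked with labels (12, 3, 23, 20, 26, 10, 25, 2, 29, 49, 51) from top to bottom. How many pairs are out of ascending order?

For each element, count later entries that are smaller:
12 → 3, 10, 2 → 3
3 → 2 → 1
23 → 20, 10, 2 → 3
20 → 10, 2 → 2
26 → 10, 25, 2 → 3
10 → 2 → 1
25 → 2 → 1
2 → none → 0
29 → none → 0
49 → none → 0
51 → none → 0
Sum: 3 + 1 + 3 + 2 + 3 + 1 + 1 + 0 + 0 + 0 + 0 = 14

Inversions: 14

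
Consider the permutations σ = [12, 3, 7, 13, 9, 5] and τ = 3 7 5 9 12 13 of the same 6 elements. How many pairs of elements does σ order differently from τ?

Discordant pairs: 7

Assign each item its position (1..6) in the first ordering, then rewrite the second ordering as that position sequence:
positions: 12→1, 3→2, 7→3, 13→4, 9→5, 5→6
second ordering as positions: [2, 3, 6, 5, 1, 4]
Discordant pairs = inversions in this position sequence.
2: 1 → 1
3: 1 → 1
6: 5, 1, 4 → 3
5: 1, 4 → 2
1: 0
4: 0
Total: 1 + 1 + 3 + 2 + 0 + 0 = 7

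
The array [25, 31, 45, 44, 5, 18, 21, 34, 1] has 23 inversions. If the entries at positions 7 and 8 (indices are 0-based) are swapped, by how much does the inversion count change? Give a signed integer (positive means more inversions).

Positions 7 and 8 hold 34 and 1; after swapping, the array is [25, 31, 45, 44, 5, 18, 21, 1, 34].
Element-by-element contributions:
25 → 5, 18, 21, 1 → 4
31 → 5, 18, 21, 1 → 4
45 → 44, 5, 18, 21, 1, 34 → 6
44 → 5, 18, 21, 1, 34 → 5
5 → 1 → 1
18 → 1 → 1
21 → 1 → 1
1 → none → 0
34 → none → 0
Sum: 4 + 4 + 6 + 5 + 1 + 1 + 1 + 0 + 0 = 22
Change: 22 − 23 = -1

-1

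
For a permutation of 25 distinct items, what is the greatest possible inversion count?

The maximum occurs when the array is in strictly decreasing order: every one of the C(25, 2) pairs is inverted.
C(25, 2) = 25·24/2 = 300

300 inversions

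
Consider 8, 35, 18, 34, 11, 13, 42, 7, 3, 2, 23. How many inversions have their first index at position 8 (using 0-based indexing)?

1

The element at index 8 is 3.
Elements after it: 2, 23
Those smaller than 3: 2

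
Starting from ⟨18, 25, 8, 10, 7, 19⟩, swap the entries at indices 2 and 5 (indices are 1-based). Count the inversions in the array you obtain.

4 inversions

Positions 2 and 5 hold 25 and 7; after swapping, the array is [18, 7, 8, 10, 25, 19].
For each element, count later entries that are smaller:
18: 3
7: 0
8: 0
10: 0
25: 1
19: 0
Sum: 3 + 0 + 0 + 0 + 1 + 0 = 4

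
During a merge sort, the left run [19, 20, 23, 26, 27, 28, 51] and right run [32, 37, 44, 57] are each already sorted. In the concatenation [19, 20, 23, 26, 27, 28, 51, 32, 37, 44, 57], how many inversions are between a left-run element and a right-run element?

Take each right-half value and tally the left-half values above it:
r = 32: 51 → 1
r = 37: 51 → 1
r = 44: 51 → 1
r = 57: none → 0
Cross-inversions: 1 + 1 + 1 + 0 = 3

3 cross-inversions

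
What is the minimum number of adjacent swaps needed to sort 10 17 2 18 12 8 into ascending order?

Minimum adjacent swaps = number of inversions (each swap of adjacent out-of-order elements removes one inversion and no swap can remove more).
Count inversions — for each element, later elements that are smaller:
10: 2, 8 → 2
17: 2, 12, 8 → 3
2: none → 0
18: 12, 8 → 2
12: 8 → 1
8: none → 0
Total inversions: 2 + 3 + 0 + 2 + 1 + 0 = 8

8 swaps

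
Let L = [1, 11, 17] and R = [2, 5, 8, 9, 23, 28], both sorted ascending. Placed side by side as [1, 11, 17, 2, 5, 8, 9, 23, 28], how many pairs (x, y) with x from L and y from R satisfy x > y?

Count, for every r in R, how many entries of L exceed r:
r = 2: 11, 17 → 2
r = 5: 11, 17 → 2
r = 8: 11, 17 → 2
r = 9: 11, 17 → 2
r = 23: none → 0
r = 28: none → 0
Cross-inversions: 2 + 2 + 2 + 2 + 0 + 0 = 8

Cross-inversions: 8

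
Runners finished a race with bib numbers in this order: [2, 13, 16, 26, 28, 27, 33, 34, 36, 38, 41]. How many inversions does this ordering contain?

Count, for each position, how many later elements it exceeds:
2: 0
13: 0
16: 0
26: 0
28: 1
27: 0
33: 0
34: 0
36: 0
38: 0
41: 0
Sum: 0 + 0 + 0 + 0 + 1 + 0 + 0 + 0 + 0 + 0 + 0 = 1

1 out-of-order pair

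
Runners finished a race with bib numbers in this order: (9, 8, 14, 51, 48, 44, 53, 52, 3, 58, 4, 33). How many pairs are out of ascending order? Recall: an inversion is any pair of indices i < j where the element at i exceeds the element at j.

Sweep left to right; for each value list the smaller values that follow it:
9: 3
8: 2
14: 2
51: 5
48: 4
44: 3
53: 4
52: 3
3: 0
58: 2
4: 0
33: 0
Sum: 3 + 2 + 2 + 5 + 4 + 3 + 4 + 3 + 0 + 2 + 0 + 0 = 28

28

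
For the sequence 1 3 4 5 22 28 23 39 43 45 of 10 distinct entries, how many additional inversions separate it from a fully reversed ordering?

Maximum inversions for 10 distinct elements is C(10, 2) = 10·9/2 = 45.
Current inversions — for each element, count later smaller elements:
1: 0
3: 0
4: 0
5: 0
22: 0
28: 1
23: 0
39: 0
43: 0
45: 0
Current total: 0 + 0 + 0 + 0 + 0 + 1 + 0 + 0 + 0 + 0 = 1
Shortfall: 45 − 1 = 44

44 inversions short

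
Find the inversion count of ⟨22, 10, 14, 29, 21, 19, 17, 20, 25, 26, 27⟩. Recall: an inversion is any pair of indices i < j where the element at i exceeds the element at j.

17 out-of-order pairs

For each element, count later entries that are smaller:
22: 6
10: 0
14: 0
29: 7
21: 3
19: 1
17: 0
20: 0
25: 0
26: 0
27: 0
Sum: 6 + 0 + 0 + 7 + 3 + 1 + 0 + 0 + 0 + 0 + 0 = 17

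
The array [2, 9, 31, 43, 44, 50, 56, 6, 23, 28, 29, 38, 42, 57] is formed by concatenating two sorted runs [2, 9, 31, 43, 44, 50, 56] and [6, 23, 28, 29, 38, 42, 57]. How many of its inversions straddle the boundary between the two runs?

Take each right-half value and tally the left-half values above it:
r = 6: 9, 31, 43, 44, 50, 56 → 6
r = 23: 31, 43, 44, 50, 56 → 5
r = 28: 31, 43, 44, 50, 56 → 5
r = 29: 31, 43, 44, 50, 56 → 5
r = 38: 43, 44, 50, 56 → 4
r = 42: 43, 44, 50, 56 → 4
r = 57: none → 0
Cross-inversions: 6 + 5 + 5 + 5 + 4 + 4 + 0 = 29

29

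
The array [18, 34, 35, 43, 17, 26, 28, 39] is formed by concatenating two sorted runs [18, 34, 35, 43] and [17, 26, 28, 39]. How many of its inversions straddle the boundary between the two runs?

11

Take each right-half value and tally the left-half values above it:
r = 17: 18, 34, 35, 43 → 4
r = 26: 34, 35, 43 → 3
r = 28: 34, 35, 43 → 3
r = 39: 43 → 1
Cross-inversions: 4 + 3 + 3 + 1 = 11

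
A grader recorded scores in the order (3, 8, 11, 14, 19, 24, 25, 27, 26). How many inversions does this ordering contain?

Element-by-element contributions:
3 → none → 0
8 → none → 0
11 → none → 0
14 → none → 0
19 → none → 0
24 → none → 0
25 → none → 0
27 → 26 → 1
26 → none → 0
Sum: 0 + 0 + 0 + 0 + 0 + 0 + 0 + 1 + 0 = 1

1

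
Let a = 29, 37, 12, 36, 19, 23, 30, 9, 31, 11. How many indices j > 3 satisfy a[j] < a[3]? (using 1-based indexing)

2 such elements

The element at index 3 is 12.
Elements after it: 36, 19, 23, 30, 9, 31, 11
Those smaller than 12: 9, 11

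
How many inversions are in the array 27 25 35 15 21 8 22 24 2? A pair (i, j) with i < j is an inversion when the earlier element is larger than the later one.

Sweep left to right; for each value list the smaller values that follow it:
27: 7
25: 6
35: 6
15: 2
21: 2
8: 1
22: 1
24: 1
2: 0
Sum: 7 + 6 + 6 + 2 + 2 + 1 + 1 + 1 + 0 = 26

26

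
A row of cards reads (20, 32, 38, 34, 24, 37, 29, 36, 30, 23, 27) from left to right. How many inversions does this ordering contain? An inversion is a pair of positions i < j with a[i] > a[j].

Inversions: 31

Count, for each position, how many later elements it exceeds:
20 → none → 0
32 → 24, 29, 30, 23, 27 → 5
38 → 34, 24, 37, 29, 36, 30, 23, 27 → 8
34 → 24, 29, 30, 23, 27 → 5
24 → 23 → 1
37 → 29, 36, 30, 23, 27 → 5
29 → 23, 27 → 2
36 → 30, 23, 27 → 3
30 → 23, 27 → 2
23 → none → 0
27 → none → 0
Sum: 0 + 5 + 8 + 5 + 1 + 5 + 2 + 3 + 2 + 0 + 0 = 31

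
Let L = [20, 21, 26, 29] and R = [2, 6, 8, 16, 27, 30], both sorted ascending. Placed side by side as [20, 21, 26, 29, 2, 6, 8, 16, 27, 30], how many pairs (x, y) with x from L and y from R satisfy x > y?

17 split inversions

For each element r of the right run, count left-run elements greater than r:
r = 2: 20, 21, 26, 29 → 4
r = 6: 20, 21, 26, 29 → 4
r = 8: 20, 21, 26, 29 → 4
r = 16: 20, 21, 26, 29 → 4
r = 27: 29 → 1
r = 30: none → 0
Cross-inversions: 4 + 4 + 4 + 4 + 1 + 0 = 17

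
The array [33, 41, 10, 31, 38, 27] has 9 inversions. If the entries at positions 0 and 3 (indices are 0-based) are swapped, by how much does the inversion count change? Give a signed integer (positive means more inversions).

-1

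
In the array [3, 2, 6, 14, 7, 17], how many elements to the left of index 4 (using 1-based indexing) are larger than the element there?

The element at index 4 is 14.
Elements before it: 3, 2, 6
None of them are larger than 14.

0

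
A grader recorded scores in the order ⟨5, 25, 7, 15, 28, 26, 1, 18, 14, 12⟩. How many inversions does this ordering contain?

23 out-of-order pairs

Sweep left to right; for each value list the smaller values that follow it:
5: 1
25: 6
7: 1
15: 3
28: 5
26: 4
1: 0
18: 2
14: 1
12: 0
Sum: 1 + 6 + 1 + 3 + 5 + 4 + 0 + 2 + 1 + 0 = 23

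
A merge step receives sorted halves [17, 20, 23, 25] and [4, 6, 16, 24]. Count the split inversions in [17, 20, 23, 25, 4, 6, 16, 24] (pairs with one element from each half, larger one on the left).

For each element r of the right run, count left-run elements greater than r:
r = 4: 17, 20, 23, 25 → 4
r = 6: 17, 20, 23, 25 → 4
r = 16: 17, 20, 23, 25 → 4
r = 24: 25 → 1
Cross-inversions: 4 + 4 + 4 + 1 = 13

13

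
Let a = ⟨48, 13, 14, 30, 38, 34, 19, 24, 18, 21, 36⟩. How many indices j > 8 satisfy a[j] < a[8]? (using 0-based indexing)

The element at index 8 is 18.
Elements after it: 21, 36
None of them are smaller than 18.

0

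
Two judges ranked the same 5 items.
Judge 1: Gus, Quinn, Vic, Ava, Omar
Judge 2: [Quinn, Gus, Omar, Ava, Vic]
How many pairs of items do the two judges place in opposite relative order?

Assign each item its position (1..5) in the first ordering, then rewrite the second ordering as that position sequence:
positions: Gus→1, Quinn→2, Vic→3, Ava→4, Omar→5
second ordering as positions: [2, 1, 5, 4, 3]
Discordant pairs = inversions in this position sequence.
2: 1 → 1
1: 0
5: 4, 3 → 2
4: 3 → 1
3: 0
Total: 1 + 0 + 2 + 1 + 0 = 4

4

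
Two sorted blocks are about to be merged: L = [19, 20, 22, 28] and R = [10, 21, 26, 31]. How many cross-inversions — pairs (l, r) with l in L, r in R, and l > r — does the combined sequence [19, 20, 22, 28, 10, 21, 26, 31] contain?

Take each right-half value and tally the left-half values above it:
r = 10: 19, 20, 22, 28 → 4
r = 21: 22, 28 → 2
r = 26: 28 → 1
r = 31: none → 0
Cross-inversions: 4 + 2 + 1 + 0 = 7

7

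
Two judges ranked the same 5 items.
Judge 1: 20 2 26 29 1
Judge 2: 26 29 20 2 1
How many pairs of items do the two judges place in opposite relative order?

Assign each item its position (1..5) in the first ordering, then rewrite the second ordering as that position sequence:
positions: 20→1, 2→2, 26→3, 29→4, 1→5
second ordering as positions: [3, 4, 1, 2, 5]
Discordant pairs = inversions in this position sequence.
3: 1, 2 → 2
4: 1, 2 → 2
1: 0
2: 0
5: 0
Total: 2 + 2 + 0 + 0 + 0 = 4

There are 4 discordant pairs.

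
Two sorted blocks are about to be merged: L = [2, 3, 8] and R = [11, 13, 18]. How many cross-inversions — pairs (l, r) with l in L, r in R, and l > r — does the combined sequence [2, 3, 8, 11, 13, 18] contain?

For each element r of the right run, count left-run elements greater than r:
r = 11: none → 0
r = 13: none → 0
r = 18: none → 0
Cross-inversions: 0 + 0 + 0 = 0

0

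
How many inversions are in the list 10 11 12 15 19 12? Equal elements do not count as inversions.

2 inversions

Listing every pair i<j with a[i]>a[j] (using 0-based positions):
(3,5): 15 > 12
(4,5): 19 > 12
That's 2 pairs.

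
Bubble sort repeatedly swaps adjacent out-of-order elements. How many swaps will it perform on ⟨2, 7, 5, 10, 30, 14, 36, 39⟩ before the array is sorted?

2

Each adjacent swap fixes exactly one inversion, so the minimum swap count equals the number of inversions.
Count inversions — for each element, later elements that are smaller:
2: none → 0
7: 5 → 1
5: none → 0
10: none → 0
30: 14 → 1
14: none → 0
36: none → 0
39: none → 0
Total inversions: 0 + 1 + 0 + 0 + 1 + 0 + 0 + 0 = 2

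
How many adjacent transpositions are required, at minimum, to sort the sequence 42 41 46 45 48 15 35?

Each adjacent swap fixes exactly one inversion, so the minimum swap count equals the number of inversions.
Count inversions — for each element, later elements that are smaller:
42: 41, 15, 35 → 3
41: 15, 35 → 2
46: 45, 15, 35 → 3
45: 15, 35 → 2
48: 15, 35 → 2
15: none → 0
35: none → 0
Total inversions: 3 + 2 + 3 + 2 + 2 + 0 + 0 = 12

There are 12 swaps.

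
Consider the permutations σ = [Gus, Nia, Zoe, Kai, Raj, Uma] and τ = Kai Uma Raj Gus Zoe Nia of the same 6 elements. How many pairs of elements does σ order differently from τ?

Assign each item its position (1..6) in the first ordering, then rewrite the second ordering as that position sequence:
positions: Gus→1, Nia→2, Zoe→3, Kai→4, Raj→5, Uma→6
second ordering as positions: [4, 6, 5, 1, 3, 2]
Discordant pairs = inversions in this position sequence.
4: 1, 3, 2 → 3
6: 5, 1, 3, 2 → 4
5: 1, 3, 2 → 3
1: 0
3: 2 → 1
2: 0
Total: 3 + 4 + 3 + 0 + 1 + 0 = 11

11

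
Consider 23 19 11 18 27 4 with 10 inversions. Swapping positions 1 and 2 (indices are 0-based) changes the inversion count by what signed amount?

-1

Positions 1 and 2 hold 19 and 11; after swapping, the array is [23, 11, 19, 18, 27, 4].
Count, for each position, how many later elements it exceeds:
23: 4
11: 1
19: 2
18: 1
27: 1
4: 0
Sum: 4 + 1 + 2 + 1 + 1 + 0 = 9
Change: 9 − 10 = -1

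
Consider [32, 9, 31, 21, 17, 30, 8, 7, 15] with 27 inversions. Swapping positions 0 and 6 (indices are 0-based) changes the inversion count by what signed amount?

Positions 0 and 6 hold 32 and 8; after swapping, the array is [8, 9, 31, 21, 17, 30, 32, 7, 15].
Element-by-element contributions:
8 → 7 → 1
9 → 7 → 1
31 → 21, 17, 30, 7, 15 → 5
21 → 17, 7, 15 → 3
17 → 7, 15 → 2
30 → 7, 15 → 2
32 → 7, 15 → 2
7 → none → 0
15 → none → 0
Sum: 1 + 1 + 5 + 3 + 2 + 2 + 2 + 0 + 0 = 16
Change: 16 − 27 = -11

-11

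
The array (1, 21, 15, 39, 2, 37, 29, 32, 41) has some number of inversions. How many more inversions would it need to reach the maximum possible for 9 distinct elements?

27 inversions short

Maximum inversions for 9 distinct elements is C(9, 2) = 9·8/2 = 36.
Current inversions — for each element, count later smaller elements:
1: 0
21: 2
15: 1
39: 4
2: 0
37: 2
29: 0
32: 0
41: 0
Current total: 0 + 2 + 1 + 4 + 0 + 2 + 0 + 0 + 0 = 9
Shortfall: 36 − 9 = 27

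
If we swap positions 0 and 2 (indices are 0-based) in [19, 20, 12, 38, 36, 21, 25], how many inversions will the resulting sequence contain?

6 inversions

Positions 0 and 2 hold 19 and 12; after swapping, the array is [12, 20, 19, 38, 36, 21, 25].
Element-by-element contributions:
12 → none → 0
20 → 19 → 1
19 → none → 0
38 → 36, 21, 25 → 3
36 → 21, 25 → 2
21 → none → 0
25 → none → 0
Sum: 0 + 1 + 0 + 3 + 2 + 0 + 0 = 6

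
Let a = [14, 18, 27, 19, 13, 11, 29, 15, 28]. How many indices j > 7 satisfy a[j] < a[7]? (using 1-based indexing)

The element at index 7 is 29.
Elements after it: 15, 28
Those smaller than 29: 15, 28

2 such elements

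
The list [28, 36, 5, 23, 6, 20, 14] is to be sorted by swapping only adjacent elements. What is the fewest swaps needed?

14

The minimum number of adjacent swaps to sort an array equals its inversion count, since every such swap removes exactly one inversion.
Count inversions — for each element, later elements that are smaller:
28: 5, 23, 6, 20, 14 → 5
36: 5, 23, 6, 20, 14 → 5
5: none → 0
23: 6, 20, 14 → 3
6: none → 0
20: 14 → 1
14: none → 0
Total inversions: 5 + 5 + 0 + 3 + 0 + 1 + 0 = 14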